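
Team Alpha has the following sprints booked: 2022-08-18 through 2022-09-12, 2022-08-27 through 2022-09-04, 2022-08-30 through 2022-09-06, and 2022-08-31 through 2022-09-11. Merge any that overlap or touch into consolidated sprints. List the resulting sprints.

2022-08-18 through 2022-09-12

2022-08-27 through 2022-09-04 overlaps/touches 2022-08-18 through 2022-09-12 → extend to 2022-08-18 through 2022-09-12.
2022-08-30 through 2022-09-06 overlaps/touches 2022-08-18 through 2022-09-12 → extend to 2022-08-18 through 2022-09-12.
2022-08-31 through 2022-09-11 overlaps/touches 2022-08-18 through 2022-09-12 → extend to 2022-08-18 through 2022-09-12.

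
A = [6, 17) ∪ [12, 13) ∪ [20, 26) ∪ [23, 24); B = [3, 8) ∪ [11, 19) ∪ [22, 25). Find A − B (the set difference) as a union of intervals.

First set merges to [6, 17), [20, 26).
[6, 17) minus B → [8, 11).
[20, 26) minus B → [20, 22), [25, 26).

[8, 11) ∪ [20, 22) ∪ [25, 26)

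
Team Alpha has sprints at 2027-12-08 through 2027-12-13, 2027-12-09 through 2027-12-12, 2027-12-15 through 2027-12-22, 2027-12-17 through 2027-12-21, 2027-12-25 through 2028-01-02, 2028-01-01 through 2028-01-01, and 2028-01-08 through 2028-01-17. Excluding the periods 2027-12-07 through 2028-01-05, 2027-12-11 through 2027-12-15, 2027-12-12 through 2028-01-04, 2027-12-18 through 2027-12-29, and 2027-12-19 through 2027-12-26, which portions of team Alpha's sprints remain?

2028-01-08 through 2028-01-17

First set merges to 2027-12-08 through 2027-12-13, 2027-12-15 through 2027-12-22, 2027-12-25 through 2028-01-02, 2028-01-08 through 2028-01-17.
Second set merges to 2027-12-07 through 2028-01-05.
2027-12-08 through 2027-12-13 lies entirely inside B → drops out.
2027-12-15 through 2027-12-22 lies entirely inside B → drops out.
2027-12-25 through 2028-01-02 lies entirely inside B → drops out.
2028-01-08 through 2028-01-17 is untouched.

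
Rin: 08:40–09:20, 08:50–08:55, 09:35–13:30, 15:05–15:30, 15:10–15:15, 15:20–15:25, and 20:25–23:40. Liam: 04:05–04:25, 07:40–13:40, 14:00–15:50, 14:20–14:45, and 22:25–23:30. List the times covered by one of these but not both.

First set merges to 08:40–09:20, 09:35–13:30, 15:05–15:30, 20:25–23:40.
Second set merges to 04:05–04:25, 07:40–13:40, 14:00–15:50, 22:25–23:30.
Only in the first: 20:25–22:25, 23:30–23:40.
Only in the second: 04:05–04:25, 07:40–08:40, 09:20–09:35, 13:30–13:40, 14:00–15:05, 15:30–15:50.
Together these are the periods covered by exactly one.

04:05–04:25, 07:40–08:40, 09:20–09:35, 13:30–13:40, 14:00–15:05, 15:30–15:50, 20:25–22:25, 23:30–23:40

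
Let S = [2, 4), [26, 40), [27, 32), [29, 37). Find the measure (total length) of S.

16

Merged: [2, 4), [26, 40).
Lengths: 2 + 14 = 16.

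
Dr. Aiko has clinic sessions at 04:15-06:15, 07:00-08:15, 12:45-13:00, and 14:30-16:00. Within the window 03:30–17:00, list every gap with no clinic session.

The merged coverage is 04:15–06:15, 07:00–08:15, 12:45–13:00, 14:30–16:00.
Complement within 03:30–17:00: 03:30–04:15, 06:15–07:00, 08:15–12:45, 13:00–14:30, 16:00–17:00.

03:30–04:15, 06:15–07:00, 08:15–12:45, 13:00–14:30, 16:00–17:00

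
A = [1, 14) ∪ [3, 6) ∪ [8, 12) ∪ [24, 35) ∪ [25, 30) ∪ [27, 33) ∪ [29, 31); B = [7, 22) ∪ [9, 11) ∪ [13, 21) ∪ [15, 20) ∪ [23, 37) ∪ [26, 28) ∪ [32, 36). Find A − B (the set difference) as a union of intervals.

[1, 7)

A, merged: [1, 14), [24, 35).
B, merged: [7, 22), [23, 37).
[1, 14) with B removed leaves [1, 7).
[24, 35) lies entirely inside B → drops out.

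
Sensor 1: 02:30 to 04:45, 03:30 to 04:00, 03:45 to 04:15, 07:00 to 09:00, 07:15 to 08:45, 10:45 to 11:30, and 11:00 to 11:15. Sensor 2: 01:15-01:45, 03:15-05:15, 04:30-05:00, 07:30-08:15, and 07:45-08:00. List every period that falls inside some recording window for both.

A, merged: 02:30–04:45, 07:00–09:00, 10:45–11:30.
B, merged: 01:15–01:45, 03:15–05:15, 07:30–08:15.
02:30–04:45 overlaps B on 03:15–04:45.
07:00–09:00 overlaps B on 07:30–08:15.
10:45–11:30 falls entirely outside B.

03:15–04:45, 07:30–08:15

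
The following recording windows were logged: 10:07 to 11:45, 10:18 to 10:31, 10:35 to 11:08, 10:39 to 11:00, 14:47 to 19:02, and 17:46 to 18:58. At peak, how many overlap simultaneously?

At 10:39, 3 of the intervals are simultaneously active.
No point has more.

3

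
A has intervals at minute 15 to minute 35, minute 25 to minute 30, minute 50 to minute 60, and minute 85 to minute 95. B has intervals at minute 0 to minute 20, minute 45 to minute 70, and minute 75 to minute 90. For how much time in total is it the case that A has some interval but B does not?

First set merges to minute 15 to minute 35, minute 50 to minute 60, minute 85 to minute 95.
A \ B = minute 20 to minute 35, minute 90 to minute 95.
Total: 15 minutes + 5 minutes = 20 minutes.

20 minutes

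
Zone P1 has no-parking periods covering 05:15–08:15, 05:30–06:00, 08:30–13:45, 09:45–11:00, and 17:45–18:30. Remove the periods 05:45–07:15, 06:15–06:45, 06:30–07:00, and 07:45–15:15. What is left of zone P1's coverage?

Merge the first list: 05:15–08:15, 08:30–13:45, 17:45–18:30.
Merge the second list: 05:45–07:15, 07:45–15:15.
05:15–08:15 minus B → 05:15–05:45, 07:15–07:45.
08:30–13:45: fully covered by B → removed.
17:45–18:30: no B overlap → unchanged.

05:15–05:45, 07:15–07:45, 17:45–18:30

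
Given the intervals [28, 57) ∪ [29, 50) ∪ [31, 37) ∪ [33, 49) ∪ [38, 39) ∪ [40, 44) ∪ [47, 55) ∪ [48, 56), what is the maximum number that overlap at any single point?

5

At 48, 5 of the intervals are simultaneously active.
No point has more.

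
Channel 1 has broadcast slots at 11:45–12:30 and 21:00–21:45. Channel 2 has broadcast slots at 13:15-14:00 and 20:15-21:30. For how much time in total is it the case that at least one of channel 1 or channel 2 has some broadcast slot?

A ∪ B = 11:45-12:30, 13:15-14:00, 20:15-21:45.
Total: 45 min + 45 min + 1 h 30 min = 3 h.

3 h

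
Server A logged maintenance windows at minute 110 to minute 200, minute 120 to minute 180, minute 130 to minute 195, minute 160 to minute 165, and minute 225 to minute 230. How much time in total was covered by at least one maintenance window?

95 minutes

Merged: minute 110 to minute 200, minute 225 to minute 230.
Lengths: 90 minutes + 5 minutes = 95 minutes.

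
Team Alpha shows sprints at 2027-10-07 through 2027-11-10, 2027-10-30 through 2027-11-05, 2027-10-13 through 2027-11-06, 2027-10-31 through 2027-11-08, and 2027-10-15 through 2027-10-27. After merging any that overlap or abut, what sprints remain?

Sort by start: 2027-10-07 through 2027-11-10, 2027-10-13 through 2027-11-06, 2027-10-15 through 2027-10-27, 2027-10-30 through 2027-11-05, 2027-10-31 through 2027-11-08.
2027-10-13 through 2027-11-06 overlaps/touches 2027-10-07 through 2027-11-10 → extend to 2027-10-07 through 2027-11-10.
2027-10-15 through 2027-10-27 overlaps/touches 2027-10-07 through 2027-11-10 → extend to 2027-10-07 through 2027-11-10.
2027-10-30 through 2027-11-05 overlaps/touches 2027-10-07 through 2027-11-10 → extend to 2027-10-07 through 2027-11-10.
2027-10-31 through 2027-11-08 overlaps/touches 2027-10-07 through 2027-11-10 → extend to 2027-10-07 through 2027-11-10.

2027-10-07 through 2027-11-10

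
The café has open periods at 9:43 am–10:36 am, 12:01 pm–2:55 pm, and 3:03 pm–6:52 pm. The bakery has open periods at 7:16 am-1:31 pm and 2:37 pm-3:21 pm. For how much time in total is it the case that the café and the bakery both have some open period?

A ∩ B = 9:43 am–10:36 am, 12:01 pm–1:31 pm, 2:37 pm–2:55 pm, 3:03 pm–3:21 pm.
Total: 53 min + 1 h 30 min + 18 min + 18 min = 2 h 59 min.

2 h 59 min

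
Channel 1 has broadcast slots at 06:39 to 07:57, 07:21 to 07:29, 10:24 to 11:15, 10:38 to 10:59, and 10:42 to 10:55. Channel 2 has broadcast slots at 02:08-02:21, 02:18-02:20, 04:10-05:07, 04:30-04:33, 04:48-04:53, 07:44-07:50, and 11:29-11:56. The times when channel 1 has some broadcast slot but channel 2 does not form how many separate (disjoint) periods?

3

Merge the first list: 06:39–07:57, 10:24–11:15.
Merge the second list: 02:08–02:21, 04:10–05:07, 07:44–07:50, 11:29–11:56.
A \ B = 06:39–07:44, 07:50–07:57, 10:24–11:15.
That is 3 disjoint pieces.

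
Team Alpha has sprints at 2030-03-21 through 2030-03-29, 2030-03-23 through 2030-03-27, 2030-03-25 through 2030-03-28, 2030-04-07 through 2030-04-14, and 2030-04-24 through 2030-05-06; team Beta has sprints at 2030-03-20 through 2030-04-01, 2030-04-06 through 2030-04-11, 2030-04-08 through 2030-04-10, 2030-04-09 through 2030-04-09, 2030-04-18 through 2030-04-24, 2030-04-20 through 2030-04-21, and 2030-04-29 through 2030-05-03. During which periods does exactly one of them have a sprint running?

2030-03-20 through 2030-03-20, 2030-03-30 through 2030-04-01, 2030-04-06 through 2030-04-06, 2030-04-12 through 2030-04-14, 2030-04-18 through 2030-04-23, 2030-04-25 through 2030-04-28, 2030-05-04 through 2030-05-06

First set merges to 2030-03-21 through 2030-03-29, 2030-04-07 through 2030-04-14, 2030-04-24 through 2030-05-06.
Second set merges to 2030-03-20 through 2030-04-01, 2030-04-06 through 2030-04-11, 2030-04-18 through 2030-04-24, 2030-04-29 through 2030-05-03.
A \ B = 2030-04-12 through 2030-04-14, 2030-04-25 through 2030-04-28, 2030-05-04 through 2030-05-06.
B \ A = 2030-03-20 through 2030-03-20, 2030-03-30 through 2030-04-01, 2030-04-06 through 2030-04-06, 2030-04-18 through 2030-04-23.
Union of the two gives the symmetric difference.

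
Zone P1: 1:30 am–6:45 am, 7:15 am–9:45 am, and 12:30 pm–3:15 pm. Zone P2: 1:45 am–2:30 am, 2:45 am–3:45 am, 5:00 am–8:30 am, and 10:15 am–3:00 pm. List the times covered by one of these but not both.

1:30 am–1:45 am, 2:30 am–2:45 am, 3:45 am–5:00 am, 6:45 am–7:15 am, 8:30 am–9:45 am, 10:15 am–12:30 pm, 3:00 pm–3:15 pm

Only in the first: 1:30 am–1:45 am, 2:30 am–2:45 am, 3:45 am–5:00 am, 8:30 am–9:45 am, 3:00 pm–3:15 pm.
Only in the second: 6:45 am–7:15 am, 10:15 am–12:30 pm.
Together these are the periods covered by exactly one.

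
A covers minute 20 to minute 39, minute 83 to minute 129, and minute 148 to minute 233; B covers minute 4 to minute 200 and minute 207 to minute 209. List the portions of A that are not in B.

minute 200 to minute 207, minute 209 to minute 233

minute 20 to minute 39 lies entirely inside B → drops out.
minute 83 to minute 129 lies entirely inside B → drops out.
minute 148 to minute 233 with B removed leaves minute 200 to minute 207, minute 209 to minute 233.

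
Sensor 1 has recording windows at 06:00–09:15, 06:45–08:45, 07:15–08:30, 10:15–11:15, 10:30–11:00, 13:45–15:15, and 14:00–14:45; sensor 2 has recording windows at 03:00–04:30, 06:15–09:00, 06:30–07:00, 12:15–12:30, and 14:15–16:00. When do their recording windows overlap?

Merge the first list: 06:00–09:15, 10:15–11:15, 13:45–15:15.
Merge the second list: 03:00–04:30, 06:15–09:00, 12:15–12:30, 14:15–16:00.
06:00–09:15 meets the second set on 06:15–09:00.
10:15–11:15: no overlap with the second set.
13:45–15:15 meets the second set on 14:15–15:15.

06:15–09:00, 14:15–15:15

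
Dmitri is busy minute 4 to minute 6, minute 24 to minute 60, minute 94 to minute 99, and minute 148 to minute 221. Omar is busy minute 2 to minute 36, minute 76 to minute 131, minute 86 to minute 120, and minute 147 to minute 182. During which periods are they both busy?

minute 4 to minute 6, minute 24 to minute 36, minute 94 to minute 99, minute 148 to minute 182

B, merged: minute 2 to minute 36, minute 76 to minute 131, minute 147 to minute 182.
minute 4 to minute 6 meets the second set on minute 4 to minute 6.
minute 24 to minute 60 meets the second set on minute 24 to minute 36.
minute 94 to minute 99 meets the second set on minute 94 to minute 99.
minute 148 to minute 221 meets the second set on minute 148 to minute 182.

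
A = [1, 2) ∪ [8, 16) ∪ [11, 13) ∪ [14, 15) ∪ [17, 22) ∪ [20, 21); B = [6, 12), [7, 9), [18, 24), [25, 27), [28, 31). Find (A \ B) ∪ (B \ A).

[1, 2) ∪ [6, 8) ∪ [12, 16) ∪ [17, 18) ∪ [22, 24) ∪ [25, 27) ∪ [28, 31)

Merge the first list: [1, 2), [8, 16), [17, 22).
Merge the second list: [6, 12), [18, 24), [25, 27), [28, 31).
A but not B: [1, 2), [12, 16), [17, 18).
B but not A: [6, 8), [22, 24), [25, 27), [28, 31).
Combining gives A △ B.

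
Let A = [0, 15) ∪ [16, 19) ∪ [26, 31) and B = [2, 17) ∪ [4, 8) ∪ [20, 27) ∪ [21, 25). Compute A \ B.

Merge the second list: [2, 17), [20, 27).
[0, 15) minus B → [0, 2).
[16, 19) minus B → [17, 19).
[26, 31) minus B → [27, 31).

[0, 2) ∪ [17, 19) ∪ [27, 31)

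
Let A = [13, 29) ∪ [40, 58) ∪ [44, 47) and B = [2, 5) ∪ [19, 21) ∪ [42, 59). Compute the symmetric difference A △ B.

[2, 5) ∪ [13, 19) ∪ [21, 29) ∪ [40, 42) ∪ [58, 59)

Merge the first list: [13, 29), [40, 58).
A \ B = [13, 19), [21, 29), [40, 42).
B \ A = [2, 5), [58, 59).
Union of the two gives the symmetric difference.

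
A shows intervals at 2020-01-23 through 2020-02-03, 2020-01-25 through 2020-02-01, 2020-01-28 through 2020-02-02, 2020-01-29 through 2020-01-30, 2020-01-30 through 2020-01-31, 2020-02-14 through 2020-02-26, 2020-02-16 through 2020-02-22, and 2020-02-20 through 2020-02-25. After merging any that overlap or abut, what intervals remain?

2020-01-25 through 2020-02-01 overlaps/touches 2020-01-23 through 2020-02-03 → extend to 2020-01-23 through 2020-02-03.
2020-01-28 through 2020-02-02 overlaps/touches 2020-01-23 through 2020-02-03 → extend to 2020-01-23 through 2020-02-03.
2020-01-29 through 2020-01-30 overlaps/touches 2020-01-23 through 2020-02-03 → extend to 2020-01-23 through 2020-02-03.
2020-01-30 through 2020-01-31 overlaps/touches 2020-01-23 through 2020-02-03 → extend to 2020-01-23 through 2020-02-03.
2020-02-14 through 2020-02-26 is disjoint → start new block.
2020-02-16 through 2020-02-22 overlaps/touches 2020-02-14 through 2020-02-26 → extend to 2020-02-14 through 2020-02-26.
2020-02-20 through 2020-02-25 overlaps/touches 2020-02-14 through 2020-02-26 → extend to 2020-02-14 through 2020-02-26.

2020-01-23 through 2020-02-03, 2020-02-14 through 2020-02-26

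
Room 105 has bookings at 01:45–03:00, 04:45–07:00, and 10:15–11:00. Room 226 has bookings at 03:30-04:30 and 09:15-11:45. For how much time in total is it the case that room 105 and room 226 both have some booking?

45 min

A ∩ B = 10:15-11:00.
Total: 45 min.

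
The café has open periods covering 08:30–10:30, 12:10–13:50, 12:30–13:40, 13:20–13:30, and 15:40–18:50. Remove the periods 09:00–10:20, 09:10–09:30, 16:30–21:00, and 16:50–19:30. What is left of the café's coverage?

Merge the first list: 08:30–10:30, 12:10–13:50, 15:40–18:50.
Merge the second list: 09:00–10:20, 16:30–21:00.
08:30–10:30 minus B → 08:30–09:00, 10:20–10:30.
12:10–13:50: no B overlap → unchanged.
15:40–18:50 minus B → 15:40–16:30.

08:30–09:00, 10:20–10:30, 12:10–13:50, 15:40–16:30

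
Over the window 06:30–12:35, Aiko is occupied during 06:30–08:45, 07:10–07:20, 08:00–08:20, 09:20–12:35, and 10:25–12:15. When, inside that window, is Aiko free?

After merging, the occupied span is 06:30–08:45, 09:20–12:35.
Complement within 06:30–12:35: 08:45–09:20.

08:45–09:20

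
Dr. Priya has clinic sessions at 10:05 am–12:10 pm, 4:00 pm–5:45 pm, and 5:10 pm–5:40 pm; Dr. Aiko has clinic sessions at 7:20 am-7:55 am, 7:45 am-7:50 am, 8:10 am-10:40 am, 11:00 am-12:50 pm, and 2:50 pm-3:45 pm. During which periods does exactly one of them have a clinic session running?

First set merges to 10:05 am-12:10 pm, 4:00 pm-5:45 pm.
Second set merges to 7:20 am-7:55 am, 8:10 am-10:40 am, 11:00 am-12:50 pm, 2:50 pm-3:45 pm.
A but not B: 10:40 am-11:00 am, 4:00 pm-5:45 pm.
B but not A: 7:20 am-7:55 am, 8:10 am-10:05 am, 12:10 pm-12:50 pm, 2:50 pm-3:45 pm.
Combining gives A △ B.

7:20 am-7:55 am, 8:10 am-10:05 am, 10:40 am-11:00 am, 12:10 pm-12:50 pm, 2:50 pm-3:45 pm, 4:00 pm-5:45 pm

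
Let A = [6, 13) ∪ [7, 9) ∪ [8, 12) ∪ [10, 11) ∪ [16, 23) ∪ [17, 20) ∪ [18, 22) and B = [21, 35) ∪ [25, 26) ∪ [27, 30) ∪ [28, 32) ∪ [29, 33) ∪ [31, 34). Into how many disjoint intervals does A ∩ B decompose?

A, merged: [6, 13), [16, 23).
B, merged: [21, 35).
A ∩ B = [21, 23).
That is 1 disjoint piece.

1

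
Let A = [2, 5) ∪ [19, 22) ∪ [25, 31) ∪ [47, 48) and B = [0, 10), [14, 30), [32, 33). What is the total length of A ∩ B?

A ∩ B = [2, 5), [19, 22), [25, 30).
Total: 3 + 3 + 5 = 11.

11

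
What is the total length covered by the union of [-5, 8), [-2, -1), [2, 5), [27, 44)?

Merged: [-5, 8), [27, 44).
Lengths: 13 + 17 = 30.

30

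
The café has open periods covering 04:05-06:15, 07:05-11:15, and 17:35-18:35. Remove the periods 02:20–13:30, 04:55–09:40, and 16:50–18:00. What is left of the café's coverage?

Merge the second list: 02:20–13:30, 16:50–18:00.
04:05–06:15: fully covered by B → removed.
07:05–11:15: fully covered by B → removed.
17:35–18:35 minus B → 18:00–18:35.

18:00–18:35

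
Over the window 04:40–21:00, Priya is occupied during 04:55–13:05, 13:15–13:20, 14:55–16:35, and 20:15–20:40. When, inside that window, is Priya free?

Covered (merged): 04:55–13:05, 13:15–13:20, 14:55–16:35, 20:15–20:40.
Complement within 04:40–21:00: 04:40–04:55, 13:05–13:15, 13:20–14:55, 16:35–20:15, 20:40–21:00.

04:40–04:55, 13:05–13:15, 13:20–14:55, 16:35–20:15, 20:40–21:00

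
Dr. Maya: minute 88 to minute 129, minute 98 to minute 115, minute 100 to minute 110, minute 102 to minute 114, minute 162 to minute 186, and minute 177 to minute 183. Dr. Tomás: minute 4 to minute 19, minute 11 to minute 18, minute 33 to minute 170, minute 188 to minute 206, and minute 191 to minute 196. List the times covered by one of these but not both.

A, merged: minute 88 to minute 129, minute 162 to minute 186.
B, merged: minute 4 to minute 19, minute 33 to minute 170, minute 188 to minute 206.
A \ B = minute 170 to minute 186.
B \ A = minute 4 to minute 19, minute 33 to minute 88, minute 129 to minute 162, minute 188 to minute 206.
Union of the two gives the symmetric difference.

minute 4 to minute 19, minute 33 to minute 88, minute 129 to minute 162, minute 170 to minute 186, minute 188 to minute 206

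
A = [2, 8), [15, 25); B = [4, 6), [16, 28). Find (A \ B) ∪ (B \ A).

Only in the first: [2, 4), [6, 8), [15, 16).
Only in the second: [25, 28).
Together these are the periods covered by exactly one.

[2, 4) ∪ [6, 8) ∪ [15, 16) ∪ [25, 28)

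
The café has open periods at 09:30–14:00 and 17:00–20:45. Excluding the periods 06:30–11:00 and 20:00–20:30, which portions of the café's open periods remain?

09:30–14:00 \ B = 11:00–14:00.
17:00–20:45 \ B = 17:00–20:00, 20:30–20:45.

11:00–14:00, 17:00–20:00, 20:30–20:45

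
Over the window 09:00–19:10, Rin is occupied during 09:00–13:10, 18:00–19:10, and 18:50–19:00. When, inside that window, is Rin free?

13:10-18:00

After merging, the occupied span is 09:00-13:10, 18:00-19:10.
Gaps within 09:00-19:10: 13:10-18:00.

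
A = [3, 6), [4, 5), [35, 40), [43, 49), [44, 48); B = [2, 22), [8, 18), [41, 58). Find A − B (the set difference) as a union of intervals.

[35, 40)

Merge the first list: [3, 6), [35, 40), [43, 49).
Merge the second list: [2, 22), [41, 58).
[3, 6): entirely removed.
[35, 40): nothing removed.
[43, 49): entirely removed.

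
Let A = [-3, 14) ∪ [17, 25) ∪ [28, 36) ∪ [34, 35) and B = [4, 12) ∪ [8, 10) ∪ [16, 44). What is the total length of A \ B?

A, merged: [-3, 14), [17, 25), [28, 36).
B, merged: [4, 12), [16, 44).
A \ B = [-3, 4), [12, 14).
Total: 7 + 2 = 9.

9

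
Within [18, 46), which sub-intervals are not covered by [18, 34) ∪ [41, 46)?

[34, 41)

After merging, the occupied span is [18, 34), [41, 46).
Complement within [18, 46): [34, 41).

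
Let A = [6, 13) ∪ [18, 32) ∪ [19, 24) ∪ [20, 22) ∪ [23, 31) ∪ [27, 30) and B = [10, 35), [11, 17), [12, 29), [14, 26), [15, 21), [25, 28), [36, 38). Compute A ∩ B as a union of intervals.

Merge the first list: [6, 13), [18, 32).
Merge the second list: [10, 35), [36, 38).
[6, 13) meets the second set on [10, 13).
[18, 32) meets the second set on [18, 32).

[10, 13) ∪ [18, 32)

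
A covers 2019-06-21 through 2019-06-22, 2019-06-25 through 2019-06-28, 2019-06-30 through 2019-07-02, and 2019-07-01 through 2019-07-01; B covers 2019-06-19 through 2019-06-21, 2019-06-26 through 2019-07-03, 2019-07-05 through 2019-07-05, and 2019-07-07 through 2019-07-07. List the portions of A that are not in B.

A, merged: 2019-06-21 through 2019-06-22, 2019-06-25 through 2019-06-28, 2019-06-30 through 2019-07-02.
2019-06-21 through 2019-06-22 with B removed leaves 2019-06-22 through 2019-06-22.
2019-06-25 through 2019-06-28 with B removed leaves 2019-06-25 through 2019-06-25.
2019-06-30 through 2019-07-02 lies entirely inside B → drops out.

2019-06-22 through 2019-06-22, 2019-06-25 through 2019-06-25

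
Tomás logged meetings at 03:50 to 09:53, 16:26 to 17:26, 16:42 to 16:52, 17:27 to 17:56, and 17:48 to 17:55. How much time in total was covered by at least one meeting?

7 h 32 min

Merged: 03:50–09:53, 16:26–17:26, 17:27–17:56.
Lengths: 6 h 3 min + 1 h + 29 min = 7 h 32 min.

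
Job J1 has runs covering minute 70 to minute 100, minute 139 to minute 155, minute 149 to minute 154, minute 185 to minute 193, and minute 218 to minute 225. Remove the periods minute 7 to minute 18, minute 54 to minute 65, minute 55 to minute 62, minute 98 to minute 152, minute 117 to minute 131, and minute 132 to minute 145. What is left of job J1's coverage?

Merge the first list: minute 70 to minute 100, minute 139 to minute 155, minute 185 to minute 193, minute 218 to minute 225.
Merge the second list: minute 7 to minute 18, minute 54 to minute 65, minute 98 to minute 152.
minute 70 to minute 100 minus B → minute 70 to minute 98.
minute 139 to minute 155 minus B → minute 152 to minute 155.
minute 185 to minute 193: no B overlap → unchanged.
minute 218 to minute 225: no B overlap → unchanged.

minute 70 to minute 98, minute 152 to minute 155, minute 185 to minute 193, minute 218 to minute 225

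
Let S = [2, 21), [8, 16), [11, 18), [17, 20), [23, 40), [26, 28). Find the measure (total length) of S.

36

Merged: [2, 21), [23, 40).
Lengths: 19 + 17 = 36.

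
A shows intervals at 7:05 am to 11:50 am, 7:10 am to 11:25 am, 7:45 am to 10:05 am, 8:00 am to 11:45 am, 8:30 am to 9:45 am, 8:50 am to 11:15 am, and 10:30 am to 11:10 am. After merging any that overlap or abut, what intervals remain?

7:05 am–11:50 am

7:10 am–11:25 am overlaps/touches 7:05 am–11:50 am → extend to 7:05 am–11:50 am.
7:45 am–10:05 am overlaps/touches 7:05 am–11:50 am → extend to 7:05 am–11:50 am.
8:00 am–11:45 am overlaps/touches 7:05 am–11:50 am → extend to 7:05 am–11:50 am.
8:30 am–9:45 am overlaps/touches 7:05 am–11:50 am → extend to 7:05 am–11:50 am.
8:50 am–11:15 am overlaps/touches 7:05 am–11:50 am → extend to 7:05 am–11:50 am.
10:30 am–11:10 am overlaps/touches 7:05 am–11:50 am → extend to 7:05 am–11:50 am.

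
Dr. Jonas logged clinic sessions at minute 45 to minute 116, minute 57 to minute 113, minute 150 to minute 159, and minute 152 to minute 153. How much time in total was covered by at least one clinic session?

Merged: minute 45 to minute 116, minute 150 to minute 159.
Lengths: 71 minutes + 9 minutes = 80 minutes.

80 minutes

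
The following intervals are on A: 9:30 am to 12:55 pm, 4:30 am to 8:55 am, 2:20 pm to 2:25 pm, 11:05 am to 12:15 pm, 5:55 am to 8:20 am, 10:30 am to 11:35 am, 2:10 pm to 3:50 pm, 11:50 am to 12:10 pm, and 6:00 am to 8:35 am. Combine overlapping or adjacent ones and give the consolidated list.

Sort by start: 4:30 am–8:55 am, 5:55 am–8:20 am, 6:00 am–8:35 am, 9:30 am–12:55 pm, 10:30 am–11:35 am, 11:05 am–12:15 pm, 11:50 am–12:10 pm, 2:10 pm–3:50 pm, 2:20 pm–2:25 pm.
5:55 am–8:20 am overlaps/touches 4:30 am–8:55 am → extend to 4:30 am–8:55 am.
6:00 am–8:35 am overlaps/touches 4:30 am–8:55 am → extend to 4:30 am–8:55 am.
9:30 am–12:55 pm is disjoint → start new block.
10:30 am–11:35 am overlaps/touches 9:30 am–12:55 pm → extend to 9:30 am–12:55 pm.
11:05 am–12:15 pm overlaps/touches 9:30 am–12:55 pm → extend to 9:30 am–12:55 pm.
11:50 am–12:10 pm overlaps/touches 9:30 am–12:55 pm → extend to 9:30 am–12:55 pm.
2:10 pm–3:50 pm is disjoint → start new block.
2:20 pm–2:25 pm overlaps/touches 2:10 pm–3:50 pm → extend to 2:10 pm–3:50 pm.

4:30 am–8:55 am, 9:30 am–12:55 pm, 2:10 pm–3:50 pm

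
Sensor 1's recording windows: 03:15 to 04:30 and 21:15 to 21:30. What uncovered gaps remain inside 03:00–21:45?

03:00-03:15, 04:30-21:15, 21:30-21:45

After merging, the occupied span is 03:15-04:30, 21:15-21:30.
Uncovered inside 03:00-21:45: 03:00-03:15, 04:30-21:15, 21:30-21:45.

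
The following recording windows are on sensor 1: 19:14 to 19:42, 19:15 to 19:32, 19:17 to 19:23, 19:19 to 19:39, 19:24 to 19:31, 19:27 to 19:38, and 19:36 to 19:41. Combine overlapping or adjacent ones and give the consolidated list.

19:14-19:42

19:15-19:32 overlaps/touches 19:14-19:42 → extend to 19:14-19:42.
19:17-19:23 overlaps/touches 19:14-19:42 → extend to 19:14-19:42.
19:19-19:39 overlaps/touches 19:14-19:42 → extend to 19:14-19:42.
19:24-19:31 overlaps/touches 19:14-19:42 → extend to 19:14-19:42.
19:27-19:38 overlaps/touches 19:14-19:42 → extend to 19:14-19:42.
19:36-19:41 overlaps/touches 19:14-19:42 → extend to 19:14-19:42.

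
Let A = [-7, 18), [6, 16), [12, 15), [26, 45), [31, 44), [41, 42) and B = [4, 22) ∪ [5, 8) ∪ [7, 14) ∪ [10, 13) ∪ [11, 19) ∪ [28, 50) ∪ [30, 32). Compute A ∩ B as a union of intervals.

[4, 18) ∪ [28, 45)

Merge the first list: [-7, 18), [26, 45).
Merge the second list: [4, 22), [28, 50).
[-7, 18) meets the second set on [4, 18).
[26, 45) meets the second set on [28, 45).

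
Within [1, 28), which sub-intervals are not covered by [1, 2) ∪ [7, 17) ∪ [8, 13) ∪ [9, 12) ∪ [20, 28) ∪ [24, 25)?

[2, 7) ∪ [17, 20)

Covered (merged): [1, 2), [7, 17), [20, 28).
Complement within [1, 28): [2, 7), [17, 20).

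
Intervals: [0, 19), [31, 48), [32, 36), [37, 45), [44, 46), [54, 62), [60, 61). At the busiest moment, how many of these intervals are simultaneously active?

3

Walk the sorted start/end points keeping a running depth.
The depth first hits 3 at 44.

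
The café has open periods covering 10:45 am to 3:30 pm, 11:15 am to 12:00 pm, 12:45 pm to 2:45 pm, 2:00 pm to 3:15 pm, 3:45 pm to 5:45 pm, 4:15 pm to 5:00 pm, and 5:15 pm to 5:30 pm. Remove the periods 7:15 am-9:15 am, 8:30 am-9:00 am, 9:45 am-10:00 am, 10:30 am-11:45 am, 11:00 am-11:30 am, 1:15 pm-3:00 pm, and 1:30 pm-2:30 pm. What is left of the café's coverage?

Merge the first list: 10:45 am–3:30 pm, 3:45 pm–5:45 pm.
Merge the second list: 7:15 am–9:15 am, 9:45 am–10:00 am, 10:30 am–11:45 am, 1:15 pm–3:00 pm.
10:45 am–3:30 pm minus B → 11:45 am–1:15 pm, 3:00 pm–3:30 pm.
3:45 pm–5:45 pm: no B overlap → unchanged.

11:45 am–1:15 pm, 3:00 pm–3:30 pm, 3:45 pm–5:45 pm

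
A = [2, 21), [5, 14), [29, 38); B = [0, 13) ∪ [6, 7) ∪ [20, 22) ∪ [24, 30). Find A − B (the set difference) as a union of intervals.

[13, 20) ∪ [30, 38)

Merge the first list: [2, 21), [29, 38).
Merge the second list: [0, 13), [20, 22), [24, 30).
[2, 21) with B removed leaves [13, 20).
[29, 38) with B removed leaves [30, 38).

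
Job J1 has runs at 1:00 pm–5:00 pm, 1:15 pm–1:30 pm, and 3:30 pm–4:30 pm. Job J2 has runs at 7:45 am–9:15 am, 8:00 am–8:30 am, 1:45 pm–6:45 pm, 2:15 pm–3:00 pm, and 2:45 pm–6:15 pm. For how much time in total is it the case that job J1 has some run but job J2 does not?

45 min

A, merged: 1:00 pm–5:00 pm.
B, merged: 7:45 am–9:15 am, 1:45 pm–6:45 pm.
A \ B = 1:00 pm–1:45 pm.
Total: 45 min.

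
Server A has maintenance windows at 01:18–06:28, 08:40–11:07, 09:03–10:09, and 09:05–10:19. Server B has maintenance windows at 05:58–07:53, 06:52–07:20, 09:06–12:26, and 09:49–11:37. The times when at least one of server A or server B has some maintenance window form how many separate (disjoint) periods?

First set merges to 01:18–06:28, 08:40–11:07.
Second set merges to 05:58–07:53, 09:06–12:26.
A ∪ B = 01:18–07:53, 08:40–12:26.
That is 2 disjoint pieces.

2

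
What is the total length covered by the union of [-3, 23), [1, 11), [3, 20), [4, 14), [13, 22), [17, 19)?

26

Merged: [-3, 23).
Length: 26.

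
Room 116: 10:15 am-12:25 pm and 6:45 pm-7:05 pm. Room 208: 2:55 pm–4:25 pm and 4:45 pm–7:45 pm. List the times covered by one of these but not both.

A but not B: 10:15 am–12:25 pm.
B but not A: 2:55 pm–4:25 pm, 4:45 pm–6:45 pm, 7:05 pm–7:45 pm.
Combining gives A △ B.

10:15 am–12:25 pm, 2:55 pm–4:25 pm, 4:45 pm–6:45 pm, 7:05 pm–7:45 pm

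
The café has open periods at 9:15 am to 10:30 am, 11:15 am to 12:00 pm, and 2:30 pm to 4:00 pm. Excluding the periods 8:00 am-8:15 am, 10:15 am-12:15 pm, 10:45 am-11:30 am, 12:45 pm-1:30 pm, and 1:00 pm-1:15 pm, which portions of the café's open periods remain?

9:15 am–10:15 am, 2:30 pm–4:00 pm

B, merged: 8:00 am–8:15 am, 10:15 am–12:15 pm, 12:45 pm–1:30 pm.
9:15 am–10:30 am with B removed leaves 9:15 am–10:15 am.
11:15 am–12:00 pm lies entirely inside B → drops out.
2:30 pm–4:00 pm is untouched.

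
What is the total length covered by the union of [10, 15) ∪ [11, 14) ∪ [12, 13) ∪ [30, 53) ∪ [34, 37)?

Merged: [10, 15), [30, 53).
Lengths: 5 + 23 = 28.

28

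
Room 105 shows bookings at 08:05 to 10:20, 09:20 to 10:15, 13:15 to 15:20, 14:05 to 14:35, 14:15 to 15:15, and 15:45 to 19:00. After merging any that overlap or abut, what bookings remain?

08:05–10:20, 13:15–15:20, 15:45–19:00

09:20–10:15 overlaps/touches 08:05–10:20 → extend to 08:05–10:20.
13:15–15:20 is disjoint → start new block.
14:05–14:35 overlaps/touches 13:15–15:20 → extend to 13:15–15:20.
14:15–15:15 overlaps/touches 13:15–15:20 → extend to 13:15–15:20.
15:45–19:00 is disjoint → start new block.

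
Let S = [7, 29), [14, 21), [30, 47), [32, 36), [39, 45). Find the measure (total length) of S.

39

Merged: [7, 29), [30, 47).
Lengths: 22 + 17 = 39.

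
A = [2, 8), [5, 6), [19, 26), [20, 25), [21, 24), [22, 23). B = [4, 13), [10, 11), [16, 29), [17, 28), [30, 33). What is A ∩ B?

Merge the first list: [2, 8), [19, 26).
Merge the second list: [4, 13), [16, 29), [30, 33).
[2, 8) meets the second set on [4, 8).
[19, 26) meets the second set on [19, 26).

[4, 8) ∪ [19, 26)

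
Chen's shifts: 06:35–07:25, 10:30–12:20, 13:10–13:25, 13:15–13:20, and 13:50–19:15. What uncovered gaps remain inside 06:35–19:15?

07:25-10:30, 12:20-13:10, 13:25-13:50

The merged coverage is 06:35-07:25, 10:30-12:20, 13:10-13:25, 13:50-19:15.
Complement within 06:35-19:15: 07:25-10:30, 12:20-13:10, 13:25-13:50.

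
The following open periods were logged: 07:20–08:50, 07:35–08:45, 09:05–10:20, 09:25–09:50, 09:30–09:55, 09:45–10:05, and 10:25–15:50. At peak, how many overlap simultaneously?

At 09:45, 4 of the intervals are simultaneously active.
No point has more.

4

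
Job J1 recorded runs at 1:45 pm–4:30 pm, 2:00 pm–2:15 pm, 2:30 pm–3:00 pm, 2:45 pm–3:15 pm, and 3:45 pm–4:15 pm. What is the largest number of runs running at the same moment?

3

At 2:45 pm, 3 of the intervals are simultaneously active.
No point has more.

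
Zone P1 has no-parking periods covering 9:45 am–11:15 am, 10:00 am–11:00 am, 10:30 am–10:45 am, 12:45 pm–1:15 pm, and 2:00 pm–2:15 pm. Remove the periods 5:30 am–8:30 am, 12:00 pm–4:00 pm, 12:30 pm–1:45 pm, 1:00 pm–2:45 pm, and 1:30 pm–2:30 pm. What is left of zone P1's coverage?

A, merged: 9:45 am–11:15 am, 12:45 pm–1:15 pm, 2:00 pm–2:15 pm.
B, merged: 5:30 am–8:30 am, 12:00 pm–4:00 pm.
9:45 am–11:15 am: nothing removed.
12:45 pm–1:15 pm: entirely removed.
2:00 pm–2:15 pm: entirely removed.

9:45 am–11:15 am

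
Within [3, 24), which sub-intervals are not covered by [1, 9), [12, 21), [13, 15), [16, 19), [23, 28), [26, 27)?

Covered (merged): [1, 9), [12, 21), [23, 28).
Gaps within [3, 24): [9, 12), [21, 23).

[9, 12) ∪ [21, 23)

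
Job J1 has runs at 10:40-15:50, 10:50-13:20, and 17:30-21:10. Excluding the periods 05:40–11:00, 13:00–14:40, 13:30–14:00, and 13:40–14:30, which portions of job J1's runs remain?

First set merges to 10:40–15:50, 17:30–21:10.
Second set merges to 05:40–11:00, 13:00–14:40.
10:40–15:50 with B removed leaves 11:00–13:00, 14:40–15:50.
17:30–21:10 is untouched.

11:00–13:00, 14:40–15:50, 17:30–21:10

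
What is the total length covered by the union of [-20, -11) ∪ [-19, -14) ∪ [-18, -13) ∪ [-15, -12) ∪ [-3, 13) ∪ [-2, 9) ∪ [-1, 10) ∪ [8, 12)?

Merged: [-20, -11), [-3, 13).
Lengths: 9 + 16 = 25.

25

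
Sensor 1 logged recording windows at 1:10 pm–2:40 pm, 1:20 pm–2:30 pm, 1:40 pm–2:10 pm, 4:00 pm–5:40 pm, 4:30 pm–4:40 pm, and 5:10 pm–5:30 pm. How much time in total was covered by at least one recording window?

Merged: 1:10 pm–2:40 pm, 4:00 pm–5:40 pm.
Lengths: 1 h 30 min + 1 h 40 min = 3 h 10 min.

3 h 10 min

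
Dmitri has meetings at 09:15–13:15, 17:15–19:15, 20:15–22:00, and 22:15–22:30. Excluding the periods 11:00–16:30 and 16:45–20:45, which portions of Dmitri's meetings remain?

09:15–11:00, 20:45–22:00, 22:15–22:30

09:15–13:15 with B removed leaves 09:15–11:00.
17:15–19:15 lies entirely inside B → drops out.
20:15–22:00 with B removed leaves 20:45–22:00.
22:15–22:30 is untouched.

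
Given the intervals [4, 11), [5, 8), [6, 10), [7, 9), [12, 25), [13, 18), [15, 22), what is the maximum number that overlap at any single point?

4

At 7, 4 of the intervals are simultaneously active.
No point has more.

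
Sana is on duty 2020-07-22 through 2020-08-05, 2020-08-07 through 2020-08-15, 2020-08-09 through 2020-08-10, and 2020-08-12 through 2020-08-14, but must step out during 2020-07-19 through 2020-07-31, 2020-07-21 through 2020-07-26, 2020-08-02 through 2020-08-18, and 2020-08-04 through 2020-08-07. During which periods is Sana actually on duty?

2020-08-01 through 2020-08-01

First set merges to 2020-07-22 through 2020-08-05, 2020-08-07 through 2020-08-15.
Second set merges to 2020-07-19 through 2020-07-31, 2020-08-02 through 2020-08-18.
2020-07-22 through 2020-08-05 \ B = 2020-08-01 through 2020-08-01.
2020-08-07 through 2020-08-15: entirely removed.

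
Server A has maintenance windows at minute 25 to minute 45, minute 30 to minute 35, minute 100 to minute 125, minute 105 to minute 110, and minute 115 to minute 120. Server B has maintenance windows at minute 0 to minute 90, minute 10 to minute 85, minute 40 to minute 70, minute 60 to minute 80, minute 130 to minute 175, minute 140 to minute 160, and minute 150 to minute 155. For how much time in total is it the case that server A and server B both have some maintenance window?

A, merged: minute 25 to minute 45, minute 100 to minute 125.
B, merged: minute 0 to minute 90, minute 130 to minute 175.
A ∩ B = minute 25 to minute 45.
Total: 20 minutes.

20 minutes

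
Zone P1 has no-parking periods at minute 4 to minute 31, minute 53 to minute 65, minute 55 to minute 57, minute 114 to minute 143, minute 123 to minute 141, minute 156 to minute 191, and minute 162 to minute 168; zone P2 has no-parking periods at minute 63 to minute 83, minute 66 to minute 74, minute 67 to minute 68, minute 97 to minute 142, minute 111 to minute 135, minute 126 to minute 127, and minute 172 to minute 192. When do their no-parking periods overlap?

minute 63 to minute 65, minute 114 to minute 142, minute 172 to minute 191

A, merged: minute 4 to minute 31, minute 53 to minute 65, minute 114 to minute 143, minute 156 to minute 191.
B, merged: minute 63 to minute 83, minute 97 to minute 142, minute 172 to minute 192.
minute 4 to minute 31 meets no B interval.
minute 53 to minute 65 ∩ B → minute 63 to minute 65.
minute 114 to minute 143 ∩ B → minute 114 to minute 142.
minute 156 to minute 191 ∩ B → minute 172 to minute 191.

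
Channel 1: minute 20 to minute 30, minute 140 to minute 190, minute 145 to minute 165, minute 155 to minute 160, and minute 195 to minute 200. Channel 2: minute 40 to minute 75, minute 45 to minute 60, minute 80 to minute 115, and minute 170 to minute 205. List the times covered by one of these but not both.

Merge the first list: minute 20 to minute 30, minute 140 to minute 190, minute 195 to minute 200.
Merge the second list: minute 40 to minute 75, minute 80 to minute 115, minute 170 to minute 205.
A but not B: minute 20 to minute 30, minute 140 to minute 170.
B but not A: minute 40 to minute 75, minute 80 to minute 115, minute 190 to minute 195, minute 200 to minute 205.
Combining gives A △ B.

minute 20 to minute 30, minute 40 to minute 75, minute 80 to minute 115, minute 140 to minute 170, minute 190 to minute 195, minute 200 to minute 205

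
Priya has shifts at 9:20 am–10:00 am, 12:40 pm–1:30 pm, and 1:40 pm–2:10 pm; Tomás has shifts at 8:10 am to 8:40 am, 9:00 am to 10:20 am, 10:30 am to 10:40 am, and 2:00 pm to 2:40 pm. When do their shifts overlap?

9:20 am–10:00 am, 2:00 pm–2:10 pm

9:20 am–10:00 am meets the second set on 9:20 am–10:00 am.
12:40 pm–1:30 pm: no overlap with the second set.
1:40 pm–2:10 pm meets the second set on 2:00 pm–2:10 pm.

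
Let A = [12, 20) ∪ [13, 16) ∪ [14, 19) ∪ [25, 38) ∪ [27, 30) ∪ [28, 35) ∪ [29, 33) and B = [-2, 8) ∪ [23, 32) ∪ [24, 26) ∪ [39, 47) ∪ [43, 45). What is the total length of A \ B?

Merge the first list: [12, 20), [25, 38).
Merge the second list: [-2, 8), [23, 32), [39, 47).
A \ B = [12, 20), [32, 38).
Total: 8 + 6 = 14.

14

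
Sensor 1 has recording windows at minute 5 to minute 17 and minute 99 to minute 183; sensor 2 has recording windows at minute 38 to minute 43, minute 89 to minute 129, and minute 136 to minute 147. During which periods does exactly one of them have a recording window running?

Only in the first: minute 5 to minute 17, minute 129 to minute 136, minute 147 to minute 183.
Only in the second: minute 38 to minute 43, minute 89 to minute 99.
Together these are the periods covered by exactly one.

minute 5 to minute 17, minute 38 to minute 43, minute 89 to minute 99, minute 129 to minute 136, minute 147 to minute 183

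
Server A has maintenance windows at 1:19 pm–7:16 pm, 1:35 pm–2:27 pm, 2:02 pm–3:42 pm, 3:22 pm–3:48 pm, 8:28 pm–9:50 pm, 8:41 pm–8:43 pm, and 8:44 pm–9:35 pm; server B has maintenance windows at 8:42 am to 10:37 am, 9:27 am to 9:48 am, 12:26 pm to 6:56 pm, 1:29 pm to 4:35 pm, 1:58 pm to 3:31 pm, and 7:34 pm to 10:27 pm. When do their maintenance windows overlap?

1:19 pm-6:56 pm, 8:28 pm-9:50 pm

First set merges to 1:19 pm-7:16 pm, 8:28 pm-9:50 pm.
Second set merges to 8:42 am-10:37 am, 12:26 pm-6:56 pm, 7:34 pm-10:27 pm.
1:19 pm-7:16 pm meets the second set on 1:19 pm-6:56 pm.
8:28 pm-9:50 pm meets the second set on 8:28 pm-9:50 pm.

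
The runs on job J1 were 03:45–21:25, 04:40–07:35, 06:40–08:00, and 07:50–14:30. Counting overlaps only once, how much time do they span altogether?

17 h 40 min

Merged: 03:45–21:25.
Length: 17 h 40 min.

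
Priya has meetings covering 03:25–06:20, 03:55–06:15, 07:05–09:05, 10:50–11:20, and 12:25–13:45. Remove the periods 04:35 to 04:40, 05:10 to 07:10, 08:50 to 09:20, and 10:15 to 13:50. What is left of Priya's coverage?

03:25–04:35, 04:40–05:10, 07:10–08:50

Merge the first list: 03:25–06:20, 07:05–09:05, 10:50–11:20, 12:25–13:45.
03:25–06:20 with B removed leaves 03:25–04:35, 04:40–05:10.
07:05–09:05 with B removed leaves 07:10–08:50.
10:50–11:20 lies entirely inside B → drops out.
12:25–13:45 lies entirely inside B → drops out.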